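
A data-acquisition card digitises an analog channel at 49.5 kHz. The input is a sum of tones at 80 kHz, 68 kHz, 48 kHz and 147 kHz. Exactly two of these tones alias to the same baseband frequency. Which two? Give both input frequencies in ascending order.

fs/2 = 24.75 kHz.
80 kHz mod fs = 30.5 kHz.
30.5 kHz > fs/2 = 24.75 kHz, folds to fs − 30.5 kHz = 19 kHz.
68 kHz mod fs = 18.5 kHz.
18.5 kHz ≤ fs/2 = 24.75 kHz, appears at 18.5 kHz.
48 kHz > fs/2 = 24.75 kHz, folds to fs − 48 kHz = 1.5 kHz.
147 kHz mod fs = 48 kHz.
48 kHz > fs/2 = 24.75 kHz, folds to fs − 48 kHz = 1.5 kHz.
48 kHz and 147 kHz both map to 1.5 kHz.

48 kHz, 147 kHz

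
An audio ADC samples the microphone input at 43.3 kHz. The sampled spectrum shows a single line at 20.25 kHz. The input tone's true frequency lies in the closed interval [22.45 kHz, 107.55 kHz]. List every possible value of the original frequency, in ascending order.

Frequencies that alias to 20.25 kHz are k·fs ± 20.25 kHz for integer k ≥ 0.
k=0: 20.25 kHz.
k=1: 23.05 kHz, 63.55 kHz.
k=2: 66.35 kHz, 106.85 kHz.
k=3: 109.65 kHz, 150.15 kHz.
Within [22.45 kHz, 107.55 kHz]: 23.05 kHz, 63.55 kHz, 66.35 kHz, 106.85 kHz.

23.05 kHz, 63.55 kHz, 66.35 kHz, 106.85 kHz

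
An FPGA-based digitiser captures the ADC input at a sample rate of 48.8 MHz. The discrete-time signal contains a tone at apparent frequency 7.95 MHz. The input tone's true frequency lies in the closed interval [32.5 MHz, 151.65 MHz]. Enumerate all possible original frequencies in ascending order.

Frequencies that alias to 7.95 MHz are k·fs ± 7.95 MHz for integer k ≥ 0.
k=0: 7.95 MHz.
k=1: 40.85 MHz, 56.75 MHz.
k=2: 89.65 MHz, 105.55 MHz.
k=3: 138.45 MHz, 154.35 MHz.
k=4: 187.25 MHz, 203.15 MHz.
Within [32.5 MHz, 151.65 MHz]: 40.85 MHz, 56.75 MHz, 89.65 MHz, 105.55 MHz, 138.45 MHz.

40.85 MHz, 56.75 MHz, 89.65 MHz, 105.55 MHz, 138.45 MHz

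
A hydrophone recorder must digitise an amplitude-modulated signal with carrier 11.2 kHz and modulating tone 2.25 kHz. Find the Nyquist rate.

AM sidebands sit at fc ± fm = 8.95 kHz and 13.45 kHz.
Highest-frequency component: 13.45 kHz.
Nyquist rate = 2 × 13.45 kHz = 26.9 kHz.

26.9 kHz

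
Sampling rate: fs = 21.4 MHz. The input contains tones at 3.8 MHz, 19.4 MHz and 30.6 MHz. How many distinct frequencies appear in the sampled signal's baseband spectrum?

3

fs/2 = 10.7 MHz.
3.8 MHz ≤ fs/2 = 10.7 MHz, passes unchanged.
19.4 MHz > fs/2 = 10.7 MHz, folds to fs − 19.4 MHz = 2 MHz.
30.6 MHz mod fs = 9.2 MHz.
9.2 MHz ≤ fs/2 = 10.7 MHz, appears at 9.2 MHz.
Distinct values: {2 MHz, 3.8 MHz, 9.2 MHz} → 3.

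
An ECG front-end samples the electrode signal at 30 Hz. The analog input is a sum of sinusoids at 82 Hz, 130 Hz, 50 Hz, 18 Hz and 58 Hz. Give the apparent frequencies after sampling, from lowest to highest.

fs/2 = 15 Hz.
82 Hz mod fs = 22 Hz.
22 Hz > fs/2 = 15 Hz, folds to fs − 22 Hz = 8 Hz.
130 Hz mod fs = 10 Hz.
10 Hz ≤ fs/2 = 15 Hz, appears at 10 Hz.
50 Hz mod fs = 20 Hz.
20 Hz > fs/2 = 15 Hz, folds to fs − 20 Hz = 10 Hz.
18 Hz > fs/2 = 15 Hz, folds to fs − 18 Hz = 12 Hz.
58 Hz mod fs = 28 Hz.
28 Hz > fs/2 = 15 Hz, folds to fs − 28 Hz = 2 Hz.
Distinct values: {2 Hz, 8 Hz, 10 Hz, 12 Hz}.

2 Hz, 8 Hz, 10 Hz, 12 Hz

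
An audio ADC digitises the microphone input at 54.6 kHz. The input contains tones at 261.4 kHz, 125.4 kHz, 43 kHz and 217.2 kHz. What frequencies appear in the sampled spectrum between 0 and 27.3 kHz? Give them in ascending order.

fs/2 = 27.3 kHz.
261.4 kHz mod fs = 43 kHz.
43 kHz > fs/2 = 27.3 kHz, folds to fs − 43 kHz = 11.6 kHz.
125.4 kHz mod fs = 16.2 kHz.
16.2 kHz ≤ fs/2 = 27.3 kHz, appears at 16.2 kHz.
43 kHz > fs/2 = 27.3 kHz, folds to fs − 43 kHz = 11.6 kHz.
217.2 kHz mod fs = 53.4 kHz.
53.4 kHz > fs/2 = 27.3 kHz, folds to fs − 53.4 kHz = 1.2 kHz.
Distinct values: {1.2 kHz, 11.6 kHz, 16.2 kHz}.

1.2 kHz, 11.6 kHz, 16.2 kHz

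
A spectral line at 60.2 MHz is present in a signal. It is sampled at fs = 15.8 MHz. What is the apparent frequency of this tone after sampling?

3 MHz

60.2 MHz mod fs = 12.8 MHz.
12.8 MHz > fs/2 = 7.9 MHz, folds to fs − 12.8 MHz = 3 MHz.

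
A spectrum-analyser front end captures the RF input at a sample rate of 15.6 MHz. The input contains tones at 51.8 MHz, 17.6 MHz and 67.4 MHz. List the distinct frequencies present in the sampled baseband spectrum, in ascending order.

2 MHz, 5 MHz

fs/2 = 7.8 MHz.
51.8 MHz mod fs = 5 MHz.
5 MHz ≤ fs/2 = 7.8 MHz, appears at 5 MHz.
17.6 MHz mod fs = 2 MHz.
2 MHz ≤ fs/2 = 7.8 MHz, appears at 2 MHz.
67.4 MHz mod fs = 5 MHz.
5 MHz ≤ fs/2 = 7.8 MHz, appears at 5 MHz.
Distinct values: {2 MHz, 5 MHz}.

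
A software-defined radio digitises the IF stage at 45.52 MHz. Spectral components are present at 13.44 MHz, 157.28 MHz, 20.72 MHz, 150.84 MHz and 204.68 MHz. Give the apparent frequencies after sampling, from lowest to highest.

fs/2 = 22.76 MHz.
13.44 MHz ≤ fs/2 = 22.76 MHz, passes unchanged.
157.28 MHz mod fs = 20.72 MHz.
20.72 MHz ≤ fs/2 = 22.76 MHz, appears at 20.72 MHz.
20.72 MHz ≤ fs/2 = 22.76 MHz, passes unchanged.
150.84 MHz mod fs = 14.28 MHz.
14.28 MHz ≤ fs/2 = 22.76 MHz, appears at 14.28 MHz.
204.68 MHz mod fs = 22.6 MHz.
22.6 MHz ≤ fs/2 = 22.76 MHz, appears at 22.6 MHz.
Distinct values: {13.44 MHz, 14.28 MHz, 20.72 MHz, 22.6 MHz}.

13.44 MHz, 14.28 MHz, 20.72 MHz, 22.6 MHz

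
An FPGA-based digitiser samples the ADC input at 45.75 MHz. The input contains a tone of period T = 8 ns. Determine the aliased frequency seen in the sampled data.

T = 8 ns → f = 1/T = 125 MHz.
125 MHz mod fs = 33.5 MHz.
33.5 MHz > fs/2 = 22.875 MHz, folds to fs − 33.5 MHz = 12.25 MHz.

12.25 MHz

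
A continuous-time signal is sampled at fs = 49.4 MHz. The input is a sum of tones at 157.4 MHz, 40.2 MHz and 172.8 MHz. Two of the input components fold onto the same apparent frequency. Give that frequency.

fs/2 = 24.7 MHz.
157.4 MHz mod fs = 9.2 MHz.
9.2 MHz ≤ fs/2 = 24.7 MHz, appears at 9.2 MHz.
40.2 MHz > fs/2 = 24.7 MHz, folds to fs − 40.2 MHz = 9.2 MHz.
172.8 MHz mod fs = 24.6 MHz.
24.6 MHz ≤ fs/2 = 24.7 MHz, appears at 24.6 MHz.
40.2 MHz and 157.4 MHz both map to 9.2 MHz.

9.2 MHz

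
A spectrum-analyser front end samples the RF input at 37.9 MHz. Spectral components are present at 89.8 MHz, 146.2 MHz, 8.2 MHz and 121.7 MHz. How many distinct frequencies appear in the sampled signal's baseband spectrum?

4

fs/2 = 18.95 MHz.
89.8 MHz mod fs = 14 MHz.
14 MHz ≤ fs/2 = 18.95 MHz, appears at 14 MHz.
146.2 MHz mod fs = 32.5 MHz.
32.5 MHz > fs/2 = 18.95 MHz, folds to fs − 32.5 MHz = 5.4 MHz.
8.2 MHz ≤ fs/2 = 18.95 MHz, passes unchanged.
121.7 MHz mod fs = 8 MHz.
8 MHz ≤ fs/2 = 18.95 MHz, appears at 8 MHz.
Distinct values: {5.4 MHz, 8 MHz, 8.2 MHz, 14 MHz} → 4.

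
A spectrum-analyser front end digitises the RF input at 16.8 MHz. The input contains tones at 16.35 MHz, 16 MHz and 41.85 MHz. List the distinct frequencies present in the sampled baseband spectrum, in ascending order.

0.45 MHz, 0.8 MHz, 8.25 MHz

fs/2 = 8.4 MHz.
16.35 MHz > fs/2 = 8.4 MHz, folds to fs − 16.35 MHz = 0.45 MHz.
16 MHz > fs/2 = 8.4 MHz, folds to fs − 16 MHz = 0.8 MHz.
41.85 MHz mod fs = 8.25 MHz.
8.25 MHz ≤ fs/2 = 8.4 MHz, appears at 8.25 MHz.
Distinct values: {0.45 MHz, 0.8 MHz, 8.25 MHz}.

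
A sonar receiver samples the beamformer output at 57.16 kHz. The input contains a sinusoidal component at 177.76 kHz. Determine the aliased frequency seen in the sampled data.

6.28 kHz

177.76 kHz mod fs = 6.28 kHz.
6.28 kHz ≤ fs/2 = 28.58 kHz, appears at 6.28 kHz.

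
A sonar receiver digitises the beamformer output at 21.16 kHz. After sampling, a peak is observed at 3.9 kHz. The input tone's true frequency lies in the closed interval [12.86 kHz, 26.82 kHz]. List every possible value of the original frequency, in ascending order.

17.26 kHz, 25.06 kHz

Frequencies that alias to 3.9 kHz are k·fs ± 3.9 kHz for integer k ≥ 0.
k=0: 3.9 kHz.
k=1: 17.26 kHz, 25.06 kHz.
k=2: 38.42 kHz, 46.22 kHz.
Within [12.86 kHz, 26.82 kHz]: 17.26 kHz, 25.06 kHz.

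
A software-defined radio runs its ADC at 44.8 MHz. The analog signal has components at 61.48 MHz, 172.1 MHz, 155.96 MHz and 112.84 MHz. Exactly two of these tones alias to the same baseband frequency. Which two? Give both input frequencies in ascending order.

112.84 MHz, 155.96 MHz

fs/2 = 22.4 MHz.
61.48 MHz mod fs = 16.68 MHz.
16.68 MHz ≤ fs/2 = 22.4 MHz, appears at 16.68 MHz.
172.1 MHz mod fs = 37.7 MHz.
37.7 MHz > fs/2 = 22.4 MHz, folds to fs − 37.7 MHz = 7.1 MHz.
155.96 MHz mod fs = 21.56 MHz.
21.56 MHz ≤ fs/2 = 22.4 MHz, appears at 21.56 MHz.
112.84 MHz mod fs = 23.24 MHz.
23.24 MHz > fs/2 = 22.4 MHz, folds to fs − 23.24 MHz = 21.56 MHz.
112.84 MHz and 155.96 MHz both map to 21.56 MHz.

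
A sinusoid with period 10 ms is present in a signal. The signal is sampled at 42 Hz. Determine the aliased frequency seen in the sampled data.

16 Hz

T = 10 ms → f = 1/T = 100 Hz.
100 Hz mod fs = 16 Hz.
16 Hz ≤ fs/2 = 21 Hz, appears at 16 Hz.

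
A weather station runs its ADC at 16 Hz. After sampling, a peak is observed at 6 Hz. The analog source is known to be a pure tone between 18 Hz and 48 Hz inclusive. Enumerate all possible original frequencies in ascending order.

22 Hz, 26 Hz, 38 Hz, 42 Hz

Frequencies that alias to 6 Hz are k·fs ± 6 Hz for integer k ≥ 0.
k=0: 6 Hz.
k=1: 10 Hz, 22 Hz.
k=2: 26 Hz, 38 Hz.
k=3: 42 Hz, 54 Hz.
k=4: 58 Hz, 70 Hz.
Within [18 Hz, 48 Hz]: 22 Hz, 26 Hz, 38 Hz, 42 Hz.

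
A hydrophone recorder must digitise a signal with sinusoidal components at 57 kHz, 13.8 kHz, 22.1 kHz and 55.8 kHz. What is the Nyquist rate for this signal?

114 kHz

Highest-frequency component: 57 kHz.
Nyquist rate = 2 × 57 kHz = 114 kHz.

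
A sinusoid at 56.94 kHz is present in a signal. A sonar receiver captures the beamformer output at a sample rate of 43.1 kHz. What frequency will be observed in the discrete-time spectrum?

13.84 kHz

56.94 kHz mod fs = 13.84 kHz.
13.84 kHz ≤ fs/2 = 21.55 kHz, appears at 13.84 kHz.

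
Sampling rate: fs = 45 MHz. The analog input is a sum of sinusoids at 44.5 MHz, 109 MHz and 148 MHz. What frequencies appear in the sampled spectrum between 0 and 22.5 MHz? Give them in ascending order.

fs/2 = 22.5 MHz.
44.5 MHz > fs/2 = 22.5 MHz, folds to fs − 44.5 MHz = 0.5 MHz.
109 MHz mod fs = 19 MHz.
19 MHz ≤ fs/2 = 22.5 MHz, appears at 19 MHz.
148 MHz mod fs = 13 MHz.
13 MHz ≤ fs/2 = 22.5 MHz, appears at 13 MHz.
Distinct values: {0.5 MHz, 13 MHz, 19 MHz}.

0.5 MHz, 13 MHz, 19 MHz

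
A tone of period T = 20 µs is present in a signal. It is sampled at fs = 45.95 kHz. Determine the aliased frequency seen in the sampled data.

T = 20 µs → f = 1/T = 50 kHz.
50 kHz mod fs = 4.05 kHz.
4.05 kHz ≤ fs/2 = 22.975 kHz, appears at 4.05 kHz.

4.05 kHz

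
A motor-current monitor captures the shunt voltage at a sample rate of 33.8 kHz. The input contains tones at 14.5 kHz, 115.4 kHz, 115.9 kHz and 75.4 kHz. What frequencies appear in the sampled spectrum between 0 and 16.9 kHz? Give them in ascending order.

fs/2 = 16.9 kHz.
14.5 kHz ≤ fs/2 = 16.9 kHz, passes unchanged.
115.4 kHz mod fs = 14 kHz.
14 kHz ≤ fs/2 = 16.9 kHz, appears at 14 kHz.
115.9 kHz mod fs = 14.5 kHz.
14.5 kHz ≤ fs/2 = 16.9 kHz, appears at 14.5 kHz.
75.4 kHz mod fs = 7.8 kHz.
7.8 kHz ≤ fs/2 = 16.9 kHz, appears at 7.8 kHz.
Distinct values: {7.8 kHz, 14 kHz, 14.5 kHz}.

7.8 kHz, 14 kHz, 14.5 kHz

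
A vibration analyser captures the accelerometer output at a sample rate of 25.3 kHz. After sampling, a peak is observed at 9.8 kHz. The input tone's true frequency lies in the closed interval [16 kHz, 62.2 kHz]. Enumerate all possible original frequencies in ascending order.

35.1 kHz, 40.8 kHz, 60.4 kHz

Frequencies that alias to 9.8 kHz are k·fs ± 9.8 kHz for integer k ≥ 0.
k=0: 9.8 kHz.
k=1: 15.5 kHz, 35.1 kHz.
k=2: 40.8 kHz, 60.4 kHz.
k=3: 66.1 kHz, 85.7 kHz.
Within [16 kHz, 62.2 kHz]: 35.1 kHz, 40.8 kHz, 60.4 kHz.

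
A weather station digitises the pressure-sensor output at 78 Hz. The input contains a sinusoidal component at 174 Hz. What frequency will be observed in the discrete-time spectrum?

18 Hz

174 Hz mod fs = 18 Hz.
18 Hz ≤ fs/2 = 39 Hz, appears at 18 Hz.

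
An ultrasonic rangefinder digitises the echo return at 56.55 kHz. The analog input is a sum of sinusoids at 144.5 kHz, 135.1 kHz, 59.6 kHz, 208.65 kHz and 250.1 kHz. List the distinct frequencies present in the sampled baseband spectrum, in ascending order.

3.05 kHz, 17.55 kHz, 22 kHz, 23.9 kHz, 25.15 kHz

fs/2 = 28.275 kHz.
144.5 kHz mod fs = 31.4 kHz.
31.4 kHz > fs/2 = 28.275 kHz, folds to fs − 31.4 kHz = 25.15 kHz.
135.1 kHz mod fs = 22 kHz.
22 kHz ≤ fs/2 = 28.275 kHz, appears at 22 kHz.
59.6 kHz mod fs = 3.05 kHz.
3.05 kHz ≤ fs/2 = 28.275 kHz, appears at 3.05 kHz.
208.65 kHz mod fs = 39 kHz.
39 kHz > fs/2 = 28.275 kHz, folds to fs − 39 kHz = 17.55 kHz.
250.1 kHz mod fs = 23.9 kHz.
23.9 kHz ≤ fs/2 = 28.275 kHz, appears at 23.9 kHz.
Distinct values: {3.05 kHz, 17.55 kHz, 22 kHz, 23.9 kHz, 25.15 kHz}.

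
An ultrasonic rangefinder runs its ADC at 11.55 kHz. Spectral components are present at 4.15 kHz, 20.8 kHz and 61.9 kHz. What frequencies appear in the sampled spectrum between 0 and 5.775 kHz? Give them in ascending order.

fs/2 = 5.775 kHz.
4.15 kHz ≤ fs/2 = 5.775 kHz, passes unchanged.
20.8 kHz mod fs = 9.25 kHz.
9.25 kHz > fs/2 = 5.775 kHz, folds to fs − 9.25 kHz = 2.3 kHz.
61.9 kHz mod fs = 4.15 kHz.
4.15 kHz ≤ fs/2 = 5.775 kHz, appears at 4.15 kHz.
Distinct values: {2.3 kHz, 4.15 kHz}.

2.3 kHz, 4.15 kHz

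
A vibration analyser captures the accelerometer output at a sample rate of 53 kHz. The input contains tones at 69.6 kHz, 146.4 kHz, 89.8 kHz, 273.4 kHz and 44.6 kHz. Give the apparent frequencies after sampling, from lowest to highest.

8.4 kHz, 12.6 kHz, 16.2 kHz, 16.6 kHz

fs/2 = 26.5 kHz.
69.6 kHz mod fs = 16.6 kHz.
16.6 kHz ≤ fs/2 = 26.5 kHz, appears at 16.6 kHz.
146.4 kHz mod fs = 40.4 kHz.
40.4 kHz > fs/2 = 26.5 kHz, folds to fs − 40.4 kHz = 12.6 kHz.
89.8 kHz mod fs = 36.8 kHz.
36.8 kHz > fs/2 = 26.5 kHz, folds to fs − 36.8 kHz = 16.2 kHz.
273.4 kHz mod fs = 8.4 kHz.
8.4 kHz ≤ fs/2 = 26.5 kHz, appears at 8.4 kHz.
44.6 kHz > fs/2 = 26.5 kHz, folds to fs − 44.6 kHz = 8.4 kHz.
Distinct values: {8.4 kHz, 12.6 kHz, 16.2 kHz, 16.6 kHz}.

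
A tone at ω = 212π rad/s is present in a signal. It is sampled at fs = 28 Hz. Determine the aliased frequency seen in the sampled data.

ω = 212π rad/s → f = ω/(2π) = 106 Hz.
106 Hz mod fs = 22 Hz.
22 Hz > fs/2 = 14 Hz, folds to fs − 22 Hz = 6 Hz.

6 Hz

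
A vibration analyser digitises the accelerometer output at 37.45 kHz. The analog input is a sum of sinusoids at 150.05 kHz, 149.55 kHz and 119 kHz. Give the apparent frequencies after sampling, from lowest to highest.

0.25 kHz, 6.65 kHz

fs/2 = 18.725 kHz.
150.05 kHz mod fs = 0.25 kHz.
0.25 kHz ≤ fs/2 = 18.725 kHz, appears at 0.25 kHz.
149.55 kHz mod fs = 37.2 kHz.
37.2 kHz > fs/2 = 18.725 kHz, folds to fs − 37.2 kHz = 0.25 kHz.
119 kHz mod fs = 6.65 kHz.
6.65 kHz ≤ fs/2 = 18.725 kHz, appears at 6.65 kHz.
Distinct values: {0.25 kHz, 6.65 kHz}.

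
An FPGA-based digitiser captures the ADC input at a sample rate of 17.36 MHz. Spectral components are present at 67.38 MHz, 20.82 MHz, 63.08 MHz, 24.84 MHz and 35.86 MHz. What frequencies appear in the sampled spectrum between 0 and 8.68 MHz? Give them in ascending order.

1.14 MHz, 2.06 MHz, 3.46 MHz, 6.36 MHz, 7.48 MHz

fs/2 = 8.68 MHz.
67.38 MHz mod fs = 15.3 MHz.
15.3 MHz > fs/2 = 8.68 MHz, folds to fs − 15.3 MHz = 2.06 MHz.
20.82 MHz mod fs = 3.46 MHz.
3.46 MHz ≤ fs/2 = 8.68 MHz, appears at 3.46 MHz.
63.08 MHz mod fs = 11 MHz.
11 MHz > fs/2 = 8.68 MHz, folds to fs − 11 MHz = 6.36 MHz.
24.84 MHz mod fs = 7.48 MHz.
7.48 MHz ≤ fs/2 = 8.68 MHz, appears at 7.48 MHz.
35.86 MHz mod fs = 1.14 MHz.
1.14 MHz ≤ fs/2 = 8.68 MHz, appears at 1.14 MHz.
Distinct values: {1.14 MHz, 2.06 MHz, 3.46 MHz, 6.36 MHz, 7.48 MHz}.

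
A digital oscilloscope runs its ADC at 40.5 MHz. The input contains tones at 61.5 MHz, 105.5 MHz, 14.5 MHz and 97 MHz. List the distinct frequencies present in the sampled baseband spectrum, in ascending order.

14.5 MHz, 16 MHz, 19.5 MHz

fs/2 = 20.25 MHz.
61.5 MHz mod fs = 21 MHz.
21 MHz > fs/2 = 20.25 MHz, folds to fs − 21 MHz = 19.5 MHz.
105.5 MHz mod fs = 24.5 MHz.
24.5 MHz > fs/2 = 20.25 MHz, folds to fs − 24.5 MHz = 16 MHz.
14.5 MHz ≤ fs/2 = 20.25 MHz, passes unchanged.
97 MHz mod fs = 16 MHz.
16 MHz ≤ fs/2 = 20.25 MHz, appears at 16 MHz.
Distinct values: {14.5 MHz, 16 MHz, 19.5 MHz}.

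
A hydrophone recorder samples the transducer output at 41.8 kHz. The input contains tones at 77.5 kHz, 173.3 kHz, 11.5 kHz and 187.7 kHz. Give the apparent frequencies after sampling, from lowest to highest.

6.1 kHz, 11.5 kHz, 20.5 kHz

fs/2 = 20.9 kHz.
77.5 kHz mod fs = 35.7 kHz.
35.7 kHz > fs/2 = 20.9 kHz, folds to fs − 35.7 kHz = 6.1 kHz.
173.3 kHz mod fs = 6.1 kHz.
6.1 kHz ≤ fs/2 = 20.9 kHz, appears at 6.1 kHz.
11.5 kHz ≤ fs/2 = 20.9 kHz, passes unchanged.
187.7 kHz mod fs = 20.5 kHz.
20.5 kHz ≤ fs/2 = 20.9 kHz, appears at 20.5 kHz.
Distinct values: {6.1 kHz, 11.5 kHz, 20.5 kHz}.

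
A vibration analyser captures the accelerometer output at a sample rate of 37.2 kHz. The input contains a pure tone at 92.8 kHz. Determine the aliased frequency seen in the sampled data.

92.8 kHz mod fs = 18.4 kHz.
18.4 kHz ≤ fs/2 = 18.6 kHz, appears at 18.4 kHz.

18.4 kHz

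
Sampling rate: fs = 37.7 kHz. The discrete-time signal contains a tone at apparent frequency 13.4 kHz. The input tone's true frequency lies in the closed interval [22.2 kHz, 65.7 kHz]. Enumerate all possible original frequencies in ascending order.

24.3 kHz, 51.1 kHz, 62 kHz

Frequencies that alias to 13.4 kHz are k·fs ± 13.4 kHz for integer k ≥ 0.
k=0: 13.4 kHz.
k=1: 24.3 kHz, 51.1 kHz.
k=2: 62 kHz, 88.8 kHz.
k=3: 99.7 kHz, 126.5 kHz.
Within [22.2 kHz, 65.7 kHz]: 24.3 kHz, 51.1 kHz, 62 kHz.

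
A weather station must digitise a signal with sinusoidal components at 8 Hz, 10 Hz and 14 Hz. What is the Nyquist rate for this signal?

Highest-frequency component: 14 Hz.
Nyquist rate = 2 × 14 Hz = 28 Hz.

28 Hz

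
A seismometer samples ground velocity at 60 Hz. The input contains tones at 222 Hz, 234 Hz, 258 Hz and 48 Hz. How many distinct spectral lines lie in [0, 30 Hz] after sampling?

fs/2 = 30 Hz.
222 Hz mod fs = 42 Hz.
42 Hz > fs/2 = 30 Hz, folds to fs − 42 Hz = 18 Hz.
234 Hz mod fs = 54 Hz.
54 Hz > fs/2 = 30 Hz, folds to fs − 54 Hz = 6 Hz.
258 Hz mod fs = 18 Hz.
18 Hz ≤ fs/2 = 30 Hz, appears at 18 Hz.
48 Hz > fs/2 = 30 Hz, folds to fs − 48 Hz = 12 Hz.
Distinct values: {6 Hz, 12 Hz, 18 Hz} → 3.

3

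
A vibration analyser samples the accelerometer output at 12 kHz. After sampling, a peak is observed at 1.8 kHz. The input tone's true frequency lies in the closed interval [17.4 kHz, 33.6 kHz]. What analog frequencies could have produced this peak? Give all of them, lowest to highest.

Frequencies that alias to 1.8 kHz are k·fs ± 1.8 kHz for integer k ≥ 0.
k=0: 1.8 kHz.
k=1: 10.2 kHz, 13.8 kHz.
k=2: 22.2 kHz, 25.8 kHz.
k=3: 34.2 kHz, 37.8 kHz.
Within [17.4 kHz, 33.6 kHz]: 22.2 kHz, 25.8 kHz.

22.2 kHz, 25.8 kHz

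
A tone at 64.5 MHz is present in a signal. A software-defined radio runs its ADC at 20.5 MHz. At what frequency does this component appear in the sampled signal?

64.5 MHz mod fs = 3 MHz.
3 MHz ≤ fs/2 = 10.25 MHz, appears at 3 MHz.

3 MHz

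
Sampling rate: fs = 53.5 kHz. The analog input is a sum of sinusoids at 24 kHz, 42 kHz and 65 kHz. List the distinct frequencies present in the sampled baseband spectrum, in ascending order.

11.5 kHz, 24 kHz

fs/2 = 26.75 kHz.
24 kHz ≤ fs/2 = 26.75 kHz, passes unchanged.
42 kHz > fs/2 = 26.75 kHz, folds to fs − 42 kHz = 11.5 kHz.
65 kHz mod fs = 11.5 kHz.
11.5 kHz ≤ fs/2 = 26.75 kHz, appears at 11.5 kHz.
Distinct values: {11.5 kHz, 24 kHz}.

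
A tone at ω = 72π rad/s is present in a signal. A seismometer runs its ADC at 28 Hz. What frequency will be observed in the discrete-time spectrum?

8 Hz

ω = 72π rad/s → f = ω/(2π) = 36 Hz.
36 Hz mod fs = 8 Hz.
8 Hz ≤ fs/2 = 14 Hz, appears at 8 Hz.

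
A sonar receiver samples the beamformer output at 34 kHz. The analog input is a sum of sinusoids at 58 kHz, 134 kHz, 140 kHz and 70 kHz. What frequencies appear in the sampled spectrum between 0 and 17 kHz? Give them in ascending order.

fs/2 = 17 kHz.
58 kHz mod fs = 24 kHz.
24 kHz > fs/2 = 17 kHz, folds to fs − 24 kHz = 10 kHz.
134 kHz mod fs = 32 kHz.
32 kHz > fs/2 = 17 kHz, folds to fs − 32 kHz = 2 kHz.
140 kHz mod fs = 4 kHz.
4 kHz ≤ fs/2 = 17 kHz, appears at 4 kHz.
70 kHz mod fs = 2 kHz.
2 kHz ≤ fs/2 = 17 kHz, appears at 2 kHz.
Distinct values: {2 kHz, 4 kHz, 10 kHz}.

2 kHz, 4 kHz, 10 kHz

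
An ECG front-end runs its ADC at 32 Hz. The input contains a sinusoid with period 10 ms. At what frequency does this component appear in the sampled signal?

4 Hz

T = 10 ms → f = 1/T = 100 Hz.
100 Hz mod fs = 4 Hz.
4 Hz ≤ fs/2 = 16 Hz, appears at 4 Hz.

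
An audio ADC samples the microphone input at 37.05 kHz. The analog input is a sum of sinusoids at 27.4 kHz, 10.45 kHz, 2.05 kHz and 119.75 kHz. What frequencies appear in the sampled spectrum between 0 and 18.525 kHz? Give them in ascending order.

fs/2 = 18.525 kHz.
27.4 kHz > fs/2 = 18.525 kHz, folds to fs − 27.4 kHz = 9.65 kHz.
10.45 kHz ≤ fs/2 = 18.525 kHz, passes unchanged.
2.05 kHz ≤ fs/2 = 18.525 kHz, passes unchanged.
119.75 kHz mod fs = 8.6 kHz.
8.6 kHz ≤ fs/2 = 18.525 kHz, appears at 8.6 kHz.
Distinct values: {2.05 kHz, 8.6 kHz, 9.65 kHz, 10.45 kHz}.

2.05 kHz, 8.6 kHz, 9.65 kHz, 10.45 kHz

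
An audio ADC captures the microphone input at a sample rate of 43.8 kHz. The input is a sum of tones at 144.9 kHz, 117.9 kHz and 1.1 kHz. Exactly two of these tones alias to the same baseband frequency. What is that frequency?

13.5 kHz

fs/2 = 21.9 kHz.
144.9 kHz mod fs = 13.5 kHz.
13.5 kHz ≤ fs/2 = 21.9 kHz, appears at 13.5 kHz.
117.9 kHz mod fs = 30.3 kHz.
30.3 kHz > fs/2 = 21.9 kHz, folds to fs − 30.3 kHz = 13.5 kHz.
1.1 kHz ≤ fs/2 = 21.9 kHz, passes unchanged.
117.9 kHz and 144.9 kHz both map to 13.5 kHz.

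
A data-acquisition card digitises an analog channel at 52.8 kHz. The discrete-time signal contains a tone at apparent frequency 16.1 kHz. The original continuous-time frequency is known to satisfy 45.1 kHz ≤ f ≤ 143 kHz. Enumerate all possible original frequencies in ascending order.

Frequencies that alias to 16.1 kHz are k·fs ± 16.1 kHz for integer k ≥ 0.
k=0: 16.1 kHz.
k=1: 36.7 kHz, 68.9 kHz.
k=2: 89.5 kHz, 121.7 kHz.
k=3: 142.3 kHz, 174.5 kHz.
k=4: 195.1 kHz, 227.3 kHz.
Within [45.1 kHz, 143 kHz]: 68.9 kHz, 89.5 kHz, 121.7 kHz, 142.3 kHz.

68.9 kHz, 89.5 kHz, 121.7 kHz, 142.3 kHz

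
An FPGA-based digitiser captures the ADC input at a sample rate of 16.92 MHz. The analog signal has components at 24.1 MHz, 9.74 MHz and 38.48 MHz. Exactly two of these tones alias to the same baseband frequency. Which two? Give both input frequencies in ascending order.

fs/2 = 8.46 MHz.
24.1 MHz mod fs = 7.18 MHz.
7.18 MHz ≤ fs/2 = 8.46 MHz, appears at 7.18 MHz.
9.74 MHz > fs/2 = 8.46 MHz, folds to fs − 9.74 MHz = 7.18 MHz.
38.48 MHz mod fs = 4.64 MHz.
4.64 MHz ≤ fs/2 = 8.46 MHz, appears at 4.64 MHz.
9.74 MHz and 24.1 MHz both map to 7.18 MHz.

9.74 MHz, 24.1 MHz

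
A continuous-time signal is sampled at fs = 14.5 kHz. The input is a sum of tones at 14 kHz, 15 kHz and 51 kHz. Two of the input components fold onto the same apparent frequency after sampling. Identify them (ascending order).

14 kHz, 15 kHz

fs/2 = 7.25 kHz.
14 kHz > fs/2 = 7.25 kHz, folds to fs − 14 kHz = 0.5 kHz.
15 kHz mod fs = 0.5 kHz.
0.5 kHz ≤ fs/2 = 7.25 kHz, appears at 0.5 kHz.
51 kHz mod fs = 7.5 kHz.
7.5 kHz > fs/2 = 7.25 kHz, folds to fs − 7.5 kHz = 7 kHz.
14 kHz and 15 kHz both map to 0.5 kHz.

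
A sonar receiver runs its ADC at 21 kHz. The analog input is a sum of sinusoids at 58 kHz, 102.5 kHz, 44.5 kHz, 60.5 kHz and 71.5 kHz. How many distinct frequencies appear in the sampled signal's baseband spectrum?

3

fs/2 = 10.5 kHz.
58 kHz mod fs = 16 kHz.
16 kHz > fs/2 = 10.5 kHz, folds to fs − 16 kHz = 5 kHz.
102.5 kHz mod fs = 18.5 kHz.
18.5 kHz > fs/2 = 10.5 kHz, folds to fs − 18.5 kHz = 2.5 kHz.
44.5 kHz mod fs = 2.5 kHz.
2.5 kHz ≤ fs/2 = 10.5 kHz, appears at 2.5 kHz.
60.5 kHz mod fs = 18.5 kHz.
18.5 kHz > fs/2 = 10.5 kHz, folds to fs − 18.5 kHz = 2.5 kHz.
71.5 kHz mod fs = 8.5 kHz.
8.5 kHz ≤ fs/2 = 10.5 kHz, appears at 8.5 kHz.
Distinct values: {2.5 kHz, 5 kHz, 8.5 kHz} → 3.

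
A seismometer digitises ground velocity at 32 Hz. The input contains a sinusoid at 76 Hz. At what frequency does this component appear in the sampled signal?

12 Hz

76 Hz mod fs = 12 Hz.
12 Hz ≤ fs/2 = 16 Hz, appears at 12 Hz.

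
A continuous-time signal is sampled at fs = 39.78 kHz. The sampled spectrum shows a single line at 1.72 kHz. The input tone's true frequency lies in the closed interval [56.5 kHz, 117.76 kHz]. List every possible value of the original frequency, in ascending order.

Frequencies that alias to 1.72 kHz are k·fs ± 1.72 kHz for integer k ≥ 0.
k=0: 1.72 kHz.
k=1: 38.06 kHz, 41.5 kHz.
k=2: 77.84 kHz, 81.28 kHz.
k=3: 117.62 kHz, 121.06 kHz.
k=4: 157.4 kHz, 160.84 kHz.
Within [56.5 kHz, 117.76 kHz]: 77.84 kHz, 81.28 kHz, 117.62 kHz.

77.84 kHz, 81.28 kHz, 117.62 kHz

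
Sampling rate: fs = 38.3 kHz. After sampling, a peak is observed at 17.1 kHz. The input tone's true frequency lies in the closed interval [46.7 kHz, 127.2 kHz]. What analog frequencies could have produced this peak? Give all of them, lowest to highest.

55.4 kHz, 59.5 kHz, 93.7 kHz, 97.8 kHz

Frequencies that alias to 17.1 kHz are k·fs ± 17.1 kHz for integer k ≥ 0.
k=0: 17.1 kHz.
k=1: 21.2 kHz, 55.4 kHz.
k=2: 59.5 kHz, 93.7 kHz.
k=3: 97.8 kHz, 132 kHz.
k=4: 136.1 kHz, 170.3 kHz.
Within [46.7 kHz, 127.2 kHz]: 55.4 kHz, 59.5 kHz, 93.7 kHz, 97.8 kHz.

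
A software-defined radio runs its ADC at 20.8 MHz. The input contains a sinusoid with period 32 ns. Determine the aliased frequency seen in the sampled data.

T = 32 ns → f = 1/T = 31.25 MHz.
31.25 MHz mod fs = 10.45 MHz.
10.45 MHz > fs/2 = 10.4 MHz, folds to fs − 10.45 MHz = 10.35 MHz.

10.35 MHz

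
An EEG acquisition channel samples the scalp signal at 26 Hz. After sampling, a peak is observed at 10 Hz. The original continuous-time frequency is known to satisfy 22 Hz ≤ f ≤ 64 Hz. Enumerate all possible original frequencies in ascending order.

Frequencies that alias to 10 Hz are k·fs ± 10 Hz for integer k ≥ 0.
k=0: 10 Hz.
k=1: 16 Hz, 36 Hz.
k=2: 42 Hz, 62 Hz.
k=3: 68 Hz, 88 Hz.
Within [22 Hz, 64 Hz]: 36 Hz, 42 Hz, 62 Hz.

36 Hz, 42 Hz, 62 Hz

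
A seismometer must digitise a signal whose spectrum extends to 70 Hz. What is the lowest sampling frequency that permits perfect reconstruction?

140 Hz

Nyquist rate = 2 × 70 Hz = 140 Hz.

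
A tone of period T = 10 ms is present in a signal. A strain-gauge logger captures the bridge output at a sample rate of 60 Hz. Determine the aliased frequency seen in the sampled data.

20 Hz

T = 10 ms → f = 1/T = 100 Hz.
100 Hz mod fs = 40 Hz.
40 Hz > fs/2 = 30 Hz, folds to fs − 40 Hz = 20 Hz.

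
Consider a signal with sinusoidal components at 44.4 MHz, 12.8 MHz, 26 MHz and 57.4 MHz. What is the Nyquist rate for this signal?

114.8 MHz

Highest-frequency component: 57.4 MHz.
Nyquist rate = 2 × 57.4 MHz = 114.8 MHz.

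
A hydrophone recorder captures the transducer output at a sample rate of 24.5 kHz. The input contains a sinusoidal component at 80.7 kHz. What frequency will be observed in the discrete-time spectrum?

80.7 kHz mod fs = 7.2 kHz.
7.2 kHz ≤ fs/2 = 12.25 kHz, appears at 7.2 kHz.

7.2 kHz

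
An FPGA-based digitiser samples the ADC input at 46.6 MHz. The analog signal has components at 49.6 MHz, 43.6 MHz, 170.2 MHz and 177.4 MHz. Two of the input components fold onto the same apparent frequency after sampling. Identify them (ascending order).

43.6 MHz, 49.6 MHz

fs/2 = 23.3 MHz.
49.6 MHz mod fs = 3 MHz.
3 MHz ≤ fs/2 = 23.3 MHz, appears at 3 MHz.
43.6 MHz > fs/2 = 23.3 MHz, folds to fs − 43.6 MHz = 3 MHz.
170.2 MHz mod fs = 30.4 MHz.
30.4 MHz > fs/2 = 23.3 MHz, folds to fs − 30.4 MHz = 16.2 MHz.
177.4 MHz mod fs = 37.6 MHz.
37.6 MHz > fs/2 = 23.3 MHz, folds to fs − 37.6 MHz = 9 MHz.
43.6 MHz and 49.6 MHz both map to 3 MHz.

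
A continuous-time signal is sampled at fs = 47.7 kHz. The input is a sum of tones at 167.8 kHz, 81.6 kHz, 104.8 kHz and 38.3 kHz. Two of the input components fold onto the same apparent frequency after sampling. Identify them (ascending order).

38.3 kHz, 104.8 kHz

fs/2 = 23.85 kHz.
167.8 kHz mod fs = 24.7 kHz.
24.7 kHz > fs/2 = 23.85 kHz, folds to fs − 24.7 kHz = 23 kHz.
81.6 kHz mod fs = 33.9 kHz.
33.9 kHz > fs/2 = 23.85 kHz, folds to fs − 33.9 kHz = 13.8 kHz.
104.8 kHz mod fs = 9.4 kHz.
9.4 kHz ≤ fs/2 = 23.85 kHz, appears at 9.4 kHz.
38.3 kHz > fs/2 = 23.85 kHz, folds to fs − 38.3 kHz = 9.4 kHz.
38.3 kHz and 104.8 kHz both map to 9.4 kHz.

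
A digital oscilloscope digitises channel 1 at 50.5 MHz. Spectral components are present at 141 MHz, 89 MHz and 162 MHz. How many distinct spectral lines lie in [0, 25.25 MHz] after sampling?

2

fs/2 = 25.25 MHz.
141 MHz mod fs = 40 MHz.
40 MHz > fs/2 = 25.25 MHz, folds to fs − 40 MHz = 10.5 MHz.
89 MHz mod fs = 38.5 MHz.
38.5 MHz > fs/2 = 25.25 MHz, folds to fs − 38.5 MHz = 12 MHz.
162 MHz mod fs = 10.5 MHz.
10.5 MHz ≤ fs/2 = 25.25 MHz, appears at 10.5 MHz.
Distinct values: {10.5 MHz, 12 MHz} → 2.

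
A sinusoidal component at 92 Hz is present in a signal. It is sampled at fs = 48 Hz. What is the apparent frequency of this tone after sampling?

4 Hz

92 Hz mod fs = 44 Hz.
44 Hz > fs/2 = 24 Hz, folds to fs − 44 Hz = 4 Hz.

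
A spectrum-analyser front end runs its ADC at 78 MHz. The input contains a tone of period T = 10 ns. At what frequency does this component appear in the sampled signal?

22 MHz

T = 10 ns → f = 1/T = 100 MHz.
100 MHz mod fs = 22 MHz.
22 MHz ≤ fs/2 = 39 MHz, appears at 22 MHz.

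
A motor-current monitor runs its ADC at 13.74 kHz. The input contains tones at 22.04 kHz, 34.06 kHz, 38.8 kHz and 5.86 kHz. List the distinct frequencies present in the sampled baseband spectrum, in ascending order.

2.42 kHz, 5.44 kHz, 5.86 kHz, 6.58 kHz

fs/2 = 6.87 kHz.
22.04 kHz mod fs = 8.3 kHz.
8.3 kHz > fs/2 = 6.87 kHz, folds to fs − 8.3 kHz = 5.44 kHz.
34.06 kHz mod fs = 6.58 kHz.
6.58 kHz ≤ fs/2 = 6.87 kHz, appears at 6.58 kHz.
38.8 kHz mod fs = 11.32 kHz.
11.32 kHz > fs/2 = 6.87 kHz, folds to fs − 11.32 kHz = 2.42 kHz.
5.86 kHz ≤ fs/2 = 6.87 kHz, passes unchanged.
Distinct values: {2.42 kHz, 5.44 kHz, 5.86 kHz, 6.58 kHz}.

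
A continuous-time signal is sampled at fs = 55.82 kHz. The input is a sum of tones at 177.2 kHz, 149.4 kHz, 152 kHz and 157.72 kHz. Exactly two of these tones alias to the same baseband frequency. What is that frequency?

9.74 kHz

fs/2 = 27.91 kHz.
177.2 kHz mod fs = 9.74 kHz.
9.74 kHz ≤ fs/2 = 27.91 kHz, appears at 9.74 kHz.
149.4 kHz mod fs = 37.76 kHz.
37.76 kHz > fs/2 = 27.91 kHz, folds to fs − 37.76 kHz = 18.06 kHz.
152 kHz mod fs = 40.36 kHz.
40.36 kHz > fs/2 = 27.91 kHz, folds to fs − 40.36 kHz = 15.46 kHz.
157.72 kHz mod fs = 46.08 kHz.
46.08 kHz > fs/2 = 27.91 kHz, folds to fs − 46.08 kHz = 9.74 kHz.
157.72 kHz and 177.2 kHz both map to 9.74 kHz.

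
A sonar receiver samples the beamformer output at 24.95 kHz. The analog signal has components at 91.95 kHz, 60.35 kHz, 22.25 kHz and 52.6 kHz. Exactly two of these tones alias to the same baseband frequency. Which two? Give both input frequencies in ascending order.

22.25 kHz, 52.6 kHz

fs/2 = 12.475 kHz.
91.95 kHz mod fs = 17.1 kHz.
17.1 kHz > fs/2 = 12.475 kHz, folds to fs − 17.1 kHz = 7.85 kHz.
60.35 kHz mod fs = 10.45 kHz.
10.45 kHz ≤ fs/2 = 12.475 kHz, appears at 10.45 kHz.
22.25 kHz > fs/2 = 12.475 kHz, folds to fs − 22.25 kHz = 2.7 kHz.
52.6 kHz mod fs = 2.7 kHz.
2.7 kHz ≤ fs/2 = 12.475 kHz, appears at 2.7 kHz.
22.25 kHz and 52.6 kHz both map to 2.7 kHz.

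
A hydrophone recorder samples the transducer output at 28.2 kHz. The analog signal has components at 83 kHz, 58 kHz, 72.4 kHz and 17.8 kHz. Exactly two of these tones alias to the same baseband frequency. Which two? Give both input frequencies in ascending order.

58 kHz, 83 kHz

fs/2 = 14.1 kHz.
83 kHz mod fs = 26.6 kHz.
26.6 kHz > fs/2 = 14.1 kHz, folds to fs − 26.6 kHz = 1.6 kHz.
58 kHz mod fs = 1.6 kHz.
1.6 kHz ≤ fs/2 = 14.1 kHz, appears at 1.6 kHz.
72.4 kHz mod fs = 16 kHz.
16 kHz > fs/2 = 14.1 kHz, folds to fs − 16 kHz = 12.2 kHz.
17.8 kHz > fs/2 = 14.1 kHz, folds to fs − 17.8 kHz = 10.4 kHz.
58 kHz and 83 kHz both map to 1.6 kHz.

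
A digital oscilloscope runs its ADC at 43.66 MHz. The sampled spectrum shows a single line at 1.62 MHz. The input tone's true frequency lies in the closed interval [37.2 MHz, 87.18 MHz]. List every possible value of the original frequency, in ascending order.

42.04 MHz, 45.28 MHz, 85.7 MHz

Frequencies that alias to 1.62 MHz are k·fs ± 1.62 MHz for integer k ≥ 0.
k=0: 1.62 MHz.
k=1: 42.04 MHz, 45.28 MHz.
k=2: 85.7 MHz, 88.94 MHz.
k=3: 129.36 MHz, 132.6 MHz.
Within [37.2 MHz, 87.18 MHz]: 42.04 MHz, 45.28 MHz, 85.7 MHz.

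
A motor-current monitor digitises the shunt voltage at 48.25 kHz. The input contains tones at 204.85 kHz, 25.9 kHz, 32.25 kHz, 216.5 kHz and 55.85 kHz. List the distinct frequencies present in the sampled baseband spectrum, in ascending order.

7.6 kHz, 11.85 kHz, 16 kHz, 22.35 kHz, 23.5 kHz

fs/2 = 24.125 kHz.
204.85 kHz mod fs = 11.85 kHz.
11.85 kHz ≤ fs/2 = 24.125 kHz, appears at 11.85 kHz.
25.9 kHz > fs/2 = 24.125 kHz, folds to fs − 25.9 kHz = 22.35 kHz.
32.25 kHz > fs/2 = 24.125 kHz, folds to fs − 32.25 kHz = 16 kHz.
216.5 kHz mod fs = 23.5 kHz.
23.5 kHz ≤ fs/2 = 24.125 kHz, appears at 23.5 kHz.
55.85 kHz mod fs = 7.6 kHz.
7.6 kHz ≤ fs/2 = 24.125 kHz, appears at 7.6 kHz.
Distinct values: {7.6 kHz, 11.85 kHz, 16 kHz, 22.35 kHz, 23.5 kHz}.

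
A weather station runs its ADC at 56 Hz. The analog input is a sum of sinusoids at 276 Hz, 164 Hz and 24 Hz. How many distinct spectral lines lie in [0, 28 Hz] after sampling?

fs/2 = 28 Hz.
276 Hz mod fs = 52 Hz.
52 Hz > fs/2 = 28 Hz, folds to fs − 52 Hz = 4 Hz.
164 Hz mod fs = 52 Hz.
52 Hz > fs/2 = 28 Hz, folds to fs − 52 Hz = 4 Hz.
24 Hz ≤ fs/2 = 28 Hz, passes unchanged.
Distinct values: {4 Hz, 24 Hz} → 2.

2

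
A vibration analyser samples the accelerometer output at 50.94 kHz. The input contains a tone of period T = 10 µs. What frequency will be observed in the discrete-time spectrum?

1.88 kHz

T = 10 µs → f = 1/T = 100 kHz.
100 kHz mod fs = 49.06 kHz.
49.06 kHz > fs/2 = 25.47 kHz, folds to fs − 49.06 kHz = 1.88 kHz.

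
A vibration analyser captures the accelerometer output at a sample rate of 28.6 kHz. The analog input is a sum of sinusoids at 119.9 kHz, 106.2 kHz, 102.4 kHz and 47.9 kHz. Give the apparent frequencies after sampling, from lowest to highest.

fs/2 = 14.3 kHz.
119.9 kHz mod fs = 5.5 kHz.
5.5 kHz ≤ fs/2 = 14.3 kHz, appears at 5.5 kHz.
106.2 kHz mod fs = 20.4 kHz.
20.4 kHz > fs/2 = 14.3 kHz, folds to fs − 20.4 kHz = 8.2 kHz.
102.4 kHz mod fs = 16.6 kHz.
16.6 kHz > fs/2 = 14.3 kHz, folds to fs − 16.6 kHz = 12 kHz.
47.9 kHz mod fs = 19.3 kHz.
19.3 kHz > fs/2 = 14.3 kHz, folds to fs − 19.3 kHz = 9.3 kHz.
Distinct values: {5.5 kHz, 8.2 kHz, 9.3 kHz, 12 kHz}.

5.5 kHz, 8.2 kHz, 9.3 kHz, 12 kHz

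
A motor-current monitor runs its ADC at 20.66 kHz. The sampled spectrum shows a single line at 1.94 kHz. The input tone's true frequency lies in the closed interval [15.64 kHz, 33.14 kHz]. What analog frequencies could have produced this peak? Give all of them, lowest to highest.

18.72 kHz, 22.6 kHz

Frequencies that alias to 1.94 kHz are k·fs ± 1.94 kHz for integer k ≥ 0.
k=0: 1.94 kHz.
k=1: 18.72 kHz, 22.6 kHz.
k=2: 39.38 kHz, 43.26 kHz.
Within [15.64 kHz, 33.14 kHz]: 18.72 kHz, 22.6 kHz.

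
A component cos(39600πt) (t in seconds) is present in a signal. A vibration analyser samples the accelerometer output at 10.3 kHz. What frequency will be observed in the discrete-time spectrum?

ω = 39600π rad/s → f = ω/(2π) = 19800 Hz = 19.8 kHz.
19.8 kHz mod fs = 9.5 kHz.
9.5 kHz > fs/2 = 5.15 kHz, folds to fs − 9.5 kHz = 0.8 kHz.

0.8 kHz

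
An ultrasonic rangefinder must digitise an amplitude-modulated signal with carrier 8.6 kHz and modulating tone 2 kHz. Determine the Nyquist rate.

21.2 kHz

AM sidebands sit at fc ± fm = 6.6 kHz and 10.6 kHz.
Highest-frequency component: 10.6 kHz.
Nyquist rate = 2 × 10.6 kHz = 21.2 kHz.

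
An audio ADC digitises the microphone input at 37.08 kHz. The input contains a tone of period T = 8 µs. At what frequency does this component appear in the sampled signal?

T = 8 µs → f = 1/T = 125 kHz.
125 kHz mod fs = 13.76 kHz.
13.76 kHz ≤ fs/2 = 18.54 kHz, appears at 13.76 kHz.

13.76 kHz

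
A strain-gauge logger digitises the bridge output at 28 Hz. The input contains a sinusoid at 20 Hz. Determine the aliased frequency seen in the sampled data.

20 Hz > fs/2 = 14 Hz, folds to fs − 20 Hz = 8 Hz.

8 Hz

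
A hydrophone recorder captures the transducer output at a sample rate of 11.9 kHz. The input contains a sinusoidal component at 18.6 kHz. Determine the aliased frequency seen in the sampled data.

18.6 kHz mod fs = 6.7 kHz.
6.7 kHz > fs/2 = 5.95 kHz, folds to fs − 6.7 kHz = 5.2 kHz.

5.2 kHz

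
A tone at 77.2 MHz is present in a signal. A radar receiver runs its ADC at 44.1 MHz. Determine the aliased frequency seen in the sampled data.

77.2 MHz mod fs = 33.1 MHz.
33.1 MHz > fs/2 = 22.05 MHz, folds to fs − 33.1 MHz = 11 MHz.

11 MHz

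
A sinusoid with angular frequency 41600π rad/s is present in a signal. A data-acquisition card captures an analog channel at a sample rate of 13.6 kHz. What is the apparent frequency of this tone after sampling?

6.4 kHz

ω = 41600π rad/s → f = ω/(2π) = 20800 Hz = 20.8 kHz.
20.8 kHz mod fs = 7.2 kHz.
7.2 kHz > fs/2 = 6.8 kHz, folds to fs − 7.2 kHz = 6.4 kHz.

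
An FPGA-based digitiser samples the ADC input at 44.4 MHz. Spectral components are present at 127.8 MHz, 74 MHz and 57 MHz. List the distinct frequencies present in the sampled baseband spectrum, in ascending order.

5.4 MHz, 12.6 MHz, 14.8 MHz

fs/2 = 22.2 MHz.
127.8 MHz mod fs = 39 MHz.
39 MHz > fs/2 = 22.2 MHz, folds to fs − 39 MHz = 5.4 MHz.
74 MHz mod fs = 29.6 MHz.
29.6 MHz > fs/2 = 22.2 MHz, folds to fs − 29.6 MHz = 14.8 MHz.
57 MHz mod fs = 12.6 MHz.
12.6 MHz ≤ fs/2 = 22.2 MHz, appears at 12.6 MHz.
Distinct values: {5.4 MHz, 12.6 MHz, 14.8 MHz}.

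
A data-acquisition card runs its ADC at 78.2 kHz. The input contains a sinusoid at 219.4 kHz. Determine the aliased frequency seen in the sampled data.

15.2 kHz

219.4 kHz mod fs = 63 kHz.
63 kHz > fs/2 = 39.1 kHz, folds to fs − 63 kHz = 15.2 kHz.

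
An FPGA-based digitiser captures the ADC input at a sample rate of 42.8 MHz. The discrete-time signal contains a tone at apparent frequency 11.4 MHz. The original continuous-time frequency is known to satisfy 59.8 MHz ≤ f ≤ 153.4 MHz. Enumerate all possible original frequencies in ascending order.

74.2 MHz, 97 MHz, 117 MHz, 139.8 MHz

Frequencies that alias to 11.4 MHz are k·fs ± 11.4 MHz for integer k ≥ 0.
k=0: 11.4 MHz.
k=1: 31.4 MHz, 54.2 MHz.
k=2: 74.2 MHz, 97 MHz.
k=3: 117 MHz, 139.8 MHz.
k=4: 159.8 MHz, 182.6 MHz.
Within [59.8 MHz, 153.4 MHz]: 74.2 MHz, 97 MHz, 117 MHz, 139.8 MHz.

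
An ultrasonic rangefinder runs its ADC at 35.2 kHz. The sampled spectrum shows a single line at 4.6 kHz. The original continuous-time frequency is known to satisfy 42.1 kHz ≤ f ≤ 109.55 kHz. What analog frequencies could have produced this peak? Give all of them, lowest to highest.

65.8 kHz, 75 kHz, 101 kHz

Frequencies that alias to 4.6 kHz are k·fs ± 4.6 kHz for integer k ≥ 0.
k=0: 4.6 kHz.
k=1: 30.6 kHz, 39.8 kHz.
k=2: 65.8 kHz, 75 kHz.
k=3: 101 kHz, 110.2 kHz.
k=4: 136.2 kHz, 145.4 kHz.
Within [42.1 kHz, 109.55 kHz]: 65.8 kHz, 75 kHz, 101 kHz.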